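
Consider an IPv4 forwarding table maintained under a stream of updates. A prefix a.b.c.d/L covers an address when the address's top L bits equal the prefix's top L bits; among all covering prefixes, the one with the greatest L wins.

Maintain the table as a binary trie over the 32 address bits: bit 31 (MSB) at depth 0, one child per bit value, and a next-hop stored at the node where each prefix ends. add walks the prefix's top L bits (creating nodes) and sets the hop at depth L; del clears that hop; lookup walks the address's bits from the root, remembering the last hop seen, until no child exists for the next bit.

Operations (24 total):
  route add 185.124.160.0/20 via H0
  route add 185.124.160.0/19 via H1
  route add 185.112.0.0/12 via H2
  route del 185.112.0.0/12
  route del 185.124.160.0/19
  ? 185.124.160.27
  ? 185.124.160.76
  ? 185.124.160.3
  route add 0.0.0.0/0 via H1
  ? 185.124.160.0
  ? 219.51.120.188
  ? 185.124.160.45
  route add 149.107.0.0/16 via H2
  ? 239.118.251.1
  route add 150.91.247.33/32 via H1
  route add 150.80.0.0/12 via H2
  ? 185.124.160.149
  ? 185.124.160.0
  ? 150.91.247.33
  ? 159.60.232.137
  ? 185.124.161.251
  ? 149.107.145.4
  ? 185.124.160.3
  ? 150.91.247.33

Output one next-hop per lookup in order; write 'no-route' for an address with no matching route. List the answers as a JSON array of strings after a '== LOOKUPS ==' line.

Apply in order:
  + 185.124.160.0/20 (H0) depth=20
  + 185.124.160.0/19 (H1) depth=19
  + 185.112.0.0/12 (H2) depth=12
  - 185.112.0.0/12 clear@12
  - 185.124.160.0/19 clear@19
  ? 185.124.160.27  path d0:-→d1:-→d2:-→d3:-→d4:-→d5:-→d6:-→d7:-→d8:-→d9:-→d10:-→d11:-→d12:-→d13:-→d14:-→d15:-→d16:-→d17:-→d18:-→d19:-→d20:H0  best=H0
  ? 185.124.160.76  path d0:-→d1:-→d2:-→d3:-→d4:-→d5:-→d6:-→d7:-→d8:-→d9:-→d10:-→d11:-→d12:-→d13:-→d14:-→d15:-→d16:-→d17:-→d18:-→d19:-→d20:H0  best=H0
  ? 185.124.160.3  path d0:-→d1:-→d2:-→d3:-→d4:-→d5:-→d6:-→d7:-→d8:-→d9:-→d10:-→d11:-→d12:-→d13:-→d14:-→d15:-→d16:-→d17:-→d18:-→d19:-→d20:H0  best=H0
  + 0.0.0.0/0 (H1) depth=0
  ? 185.124.160.0  path d0:H1→d1:-→d2:-→d3:-→d4:-→d5:-→d6:-→d7:-→d8:-→d9:-→d10:-→d11:-→d12:-→d13:-→d14:-→d15:-→d16:-→d17:-→d18:-→d19:-→d20:H0  best=H0
  ? 219.51.120.188  path d0:H1→d1:-  best=H1
  ? 185.124.160.45  path d0:H1→d1:-→d2:-→d3:-→d4:-→d5:-→d6:-→d7:-→d8:-→d9:-→d10:-→d11:-→d12:-→d13:-→d14:-→d15:-→d16:-→d17:-→d18:-→d19:-→d20:H0  best=H0
  + 149.107.0.0/16 (H2) depth=16
  ? 239.118.251.1  path d0:H1→d1:-  best=H1
  + 150.91.247.33/32 (H1) depth=32
  + 150.80.0.0/12 (H2) depth=12
  ? 185.124.160.149  path d0:H1→d1:-→d2:-→d3:-→d4:-→d5:-→d6:-→d7:-→d8:-→d9:-→d10:-→d11:-→d12:-→d13:-→d14:-→d15:-→d16:-→d17:-→d18:-→d19:-→d20:H0  best=H0
  ? 185.124.160.0  path d0:H1→d1:-→d2:-→d3:-→d4:-→d5:-→d6:-→d7:-→d8:-→d9:-→d10:-→d11:-→d12:-→d13:-→d14:-→d15:-→d16:-→d17:-→d18:-→d19:-→d20:H0  best=H0
  ? 150.91.247.33  path d0:H1→d1:-→d2:-→d3:-→d4:-→d5:-→d6:-→d7:-→d8:-→d9:-→d10:-→d11:-→d12:H2→d13:-→d14:-→d15:-→d16:-→d17:-→d18:-→d19:-→d20:-→d21:-→d22:-→d23:-→d24:-→d25:-→d26:-→d27:-→d28:-→d29:-→d30:-→d31:-→d32:H1  best=H1
  ? 159.60.232.137  path d0:H1→d1:-→d2:-→d3:-→d4:-  best=H1
  ? 185.124.161.251  path d0:H1→d1:-→d2:-→d3:-→d4:-→d5:-→d6:-→d7:-→d8:-→d9:-→d10:-→d11:-→d12:-→d13:-→d14:-→d15:-→d16:-→d17:-→d18:-→d19:-→d20:H0  best=H0
  ? 149.107.145.4  path d0:H1→d1:-→d2:-→d3:-→d4:-→d5:-→d6:-→d7:-→d8:-→d9:-→d10:-→d11:-→d12:-→d13:-→d14:-→d15:-→d16:H2  best=H2
  ? 185.124.160.3  path d0:H1→d1:-→d2:-→d3:-→d4:-→d5:-→d6:-→d7:-→d8:-→d9:-→d10:-→d11:-→d12:-→d13:-→d14:-→d15:-→d16:-→d17:-→d18:-→d19:-→d20:H0  best=H0
  ? 150.91.247.33  path d0:H1→d1:-→d2:-→d3:-→d4:-→d5:-→d6:-→d7:-→d8:-→d9:-→d10:-→d11:-→d12:H2→d13:-→d14:-→d15:-→d16:-→d17:-→d18:-→d19:-→d20:-→d21:-→d22:-→d23:-→d24:-→d25:-→d26:-→d27:-→d28:-→d29:-→d30:-→d31:-→d32:H1  best=H1

== LOOKUPS ==
["H0","H0","H0","H0","H1","H0","H1","H0","H0","H1","H1","H0","H2","H0","H1"]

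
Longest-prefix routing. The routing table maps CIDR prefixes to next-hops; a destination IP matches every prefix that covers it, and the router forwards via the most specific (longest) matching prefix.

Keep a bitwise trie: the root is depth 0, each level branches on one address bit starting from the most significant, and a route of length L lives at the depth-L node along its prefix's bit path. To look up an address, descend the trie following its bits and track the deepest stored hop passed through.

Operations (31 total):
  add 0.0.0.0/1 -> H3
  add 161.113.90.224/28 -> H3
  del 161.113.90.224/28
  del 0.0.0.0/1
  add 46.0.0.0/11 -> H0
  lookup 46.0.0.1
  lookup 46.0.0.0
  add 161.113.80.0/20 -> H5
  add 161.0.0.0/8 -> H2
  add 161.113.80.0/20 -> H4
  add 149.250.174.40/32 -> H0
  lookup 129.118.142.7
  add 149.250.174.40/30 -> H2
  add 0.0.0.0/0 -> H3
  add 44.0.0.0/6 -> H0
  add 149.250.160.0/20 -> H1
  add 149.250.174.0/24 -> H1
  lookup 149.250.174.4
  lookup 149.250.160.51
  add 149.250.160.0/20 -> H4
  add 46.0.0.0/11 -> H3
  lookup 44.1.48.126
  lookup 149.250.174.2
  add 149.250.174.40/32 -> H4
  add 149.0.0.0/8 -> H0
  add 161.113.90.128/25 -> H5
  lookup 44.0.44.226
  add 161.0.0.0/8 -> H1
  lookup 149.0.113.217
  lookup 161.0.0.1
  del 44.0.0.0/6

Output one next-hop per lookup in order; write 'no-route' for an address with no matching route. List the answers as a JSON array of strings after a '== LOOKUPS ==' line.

Apply in order:
  add 0.0.0.0/1 -> H3 at depth 1
  add 161.113.90.224/28 -> H3 at depth 28
  del 161.113.90.224/28 (clear depth 28)
  del 0.0.0.0/1 (clear depth 1)
  add 46.0.0.0/11 -> H0 at depth 11
  lookup 46.0.0.1: bits 00101110000 walk d0:-→d1:-→d2:-→d3:-→d4:-→d5:-→d6:-→d7:-→d8:-→d9:-→d10:-→d11:H0 -> H0
  lookup 46.0.0.0: bits 00101110000 walk d0:-→d1:-→d2:-→d3:-→d4:-→d5:-→d6:-→d7:-→d8:-→d9:-→d10:-→d11:H0 -> H0
  add 161.113.80.0/20 -> H5 at depth 20
  add 161.0.0.0/8 -> H2 at depth 8
  add 161.113.80.0/20 -> H4 at depth 20
  add 149.250.174.40/32 -> H0 at depth 32
  lookup 129.118.142.7: bits 100 walk d0:-→d1:-→d2:-→d3:- -> no-route
  add 149.250.174.40/30 -> H2 at depth 30
  add 0.0.0.0/0 -> H3 at depth 0
  add 44.0.0.0/6 -> H0 at depth 6
  add 149.250.160.0/20 -> H1 at depth 20
  add 149.250.174.0/24 -> H1 at depth 24
  lookup 149.250.174.4: bits 10010101111110101010111000 walk d0:H3→d1:-→d2:-→d3:-→d4:-→d5:-→d6:-→d7:-→d8:-→d9:-→d10:-→d11:-→d12:-→d13:-→d14:-→d15:-→d16:-→d17:-→d18:-→d19:-→d20:H1→d21:-→d22:-→d23:-→d24:H1→d25:-→d26:- -> H1
  lookup 149.250.160.51: bits 10010101111110101010 walk d0:H3→d1:-→d2:-→d3:-→d4:-→d5:-→d6:-→d7:-→d8:-→d9:-→d10:-→d11:-→d12:-→d13:-→d14:-→d15:-→d16:-→d17:-→d18:-→d19:-→d20:H1 -> H1
  add 149.250.160.0/20 -> H4 at depth 20
  add 46.0.0.0/11 -> H3 at depth 11
  lookup 44.1.48.126: bits 001011 walk d0:H3→d1:-→d2:-→d3:-→d4:-→d5:-→d6:H0 -> H0
  lookup 149.250.174.2: bits 10010101111110101010111000 walk d0:H3→d1:-→d2:-→d3:-→d4:-→d5:-→d6:-→d7:-→d8:-→d9:-→d10:-→d11:-→d12:-→d13:-→d14:-→d15:-→d16:-→d17:-→d18:-→d19:-→d20:H4→d21:-→d22:-→d23:-→d24:H1→d25:-→d26:- -> H1
  add 149.250.174.40/32 -> H4 at depth 32
  add 149.0.0.0/8 -> H0 at depth 8
  add 161.113.90.128/25 -> H5 at depth 25
  lookup 44.0.44.226: bits 001011 walk d0:H3→d1:-→d2:-→d3:-→d4:-→d5:-→d6:H0 -> H0
  add 161.0.0.0/8 -> H1 at depth 8
  lookup 149.0.113.217: bits 10010101 walk d0:H3→d1:-→d2:-→d3:-→d4:-→d5:-→d6:-→d7:-→d8:H0 -> H0
  lookup 161.0.0.1: bits 101000010 walk d0:H3→d1:-→d2:-→d3:-→d4:-→d5:-→d6:-→d7:-→d8:H1→d9:- -> H1
  del 44.0.0.0/6 (clear depth 6)

== LOOKUPS ==
["H0","H0","no-route","H1","H1","H0","H1","H0","H0","H1"]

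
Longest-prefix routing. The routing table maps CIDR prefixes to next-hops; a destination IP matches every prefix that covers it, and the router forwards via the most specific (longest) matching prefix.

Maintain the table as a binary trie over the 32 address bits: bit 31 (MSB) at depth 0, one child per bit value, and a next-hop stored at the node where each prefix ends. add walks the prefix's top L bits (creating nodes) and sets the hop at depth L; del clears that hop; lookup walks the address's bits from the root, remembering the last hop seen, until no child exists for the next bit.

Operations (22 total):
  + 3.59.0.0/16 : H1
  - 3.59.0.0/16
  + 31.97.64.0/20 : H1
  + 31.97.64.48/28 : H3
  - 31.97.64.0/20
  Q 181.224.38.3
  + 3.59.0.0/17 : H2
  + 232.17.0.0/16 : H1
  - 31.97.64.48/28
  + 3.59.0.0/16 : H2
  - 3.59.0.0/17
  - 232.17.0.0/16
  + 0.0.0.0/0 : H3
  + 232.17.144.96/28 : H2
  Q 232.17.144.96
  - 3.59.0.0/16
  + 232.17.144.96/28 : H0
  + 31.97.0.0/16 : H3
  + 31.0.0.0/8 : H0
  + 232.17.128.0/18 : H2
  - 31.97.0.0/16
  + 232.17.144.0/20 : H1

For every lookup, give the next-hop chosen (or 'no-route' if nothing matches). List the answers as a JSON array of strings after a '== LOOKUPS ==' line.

Trace:
  add 3.59.0.0/16 -> H1 at depth 16
  - 3.59.0.0/16 clear@16
  add 31.97.64.0/20 -> H1 at depth 20
  add 31.97.64.48/28 -> H3 at depth 28
  - 31.97.64.0/20 clear@20
  Q 181.224.38.3: descend ε ; hops seen [∅] ; pick no-route
  add 3.59.0.0/17 -> H2 at depth 17
  add 232.17.0.0/16 -> H1 at depth 16
  - 31.97.64.48/28 clear@28
  add 3.59.0.0/16 -> H2 at depth 16
  - 3.59.0.0/17 clear@17
  - 232.17.0.0/16 clear@16
  add 0.0.0.0/0 -> H3 at depth 0
  add 232.17.144.96/28 -> H2 at depth 28
  Q 232.17.144.96: descend 1110100000010001100100000110 ; hops seen [H3,H2] ; pick H2
  - 3.59.0.0/16 clear@16
  add 232.17.144.96/28 -> H0 at depth 28
  add 31.97.0.0/16 -> H3 at depth 16
  add 31.0.0.0/8 -> H0 at depth 8
  add 232.17.128.0/18 -> H2 at depth 18
  - 31.97.0.0/16 clear@16
  add 232.17.144.0/20 -> H1 at depth 20

== LOOKUPS ==
["no-route","H2"]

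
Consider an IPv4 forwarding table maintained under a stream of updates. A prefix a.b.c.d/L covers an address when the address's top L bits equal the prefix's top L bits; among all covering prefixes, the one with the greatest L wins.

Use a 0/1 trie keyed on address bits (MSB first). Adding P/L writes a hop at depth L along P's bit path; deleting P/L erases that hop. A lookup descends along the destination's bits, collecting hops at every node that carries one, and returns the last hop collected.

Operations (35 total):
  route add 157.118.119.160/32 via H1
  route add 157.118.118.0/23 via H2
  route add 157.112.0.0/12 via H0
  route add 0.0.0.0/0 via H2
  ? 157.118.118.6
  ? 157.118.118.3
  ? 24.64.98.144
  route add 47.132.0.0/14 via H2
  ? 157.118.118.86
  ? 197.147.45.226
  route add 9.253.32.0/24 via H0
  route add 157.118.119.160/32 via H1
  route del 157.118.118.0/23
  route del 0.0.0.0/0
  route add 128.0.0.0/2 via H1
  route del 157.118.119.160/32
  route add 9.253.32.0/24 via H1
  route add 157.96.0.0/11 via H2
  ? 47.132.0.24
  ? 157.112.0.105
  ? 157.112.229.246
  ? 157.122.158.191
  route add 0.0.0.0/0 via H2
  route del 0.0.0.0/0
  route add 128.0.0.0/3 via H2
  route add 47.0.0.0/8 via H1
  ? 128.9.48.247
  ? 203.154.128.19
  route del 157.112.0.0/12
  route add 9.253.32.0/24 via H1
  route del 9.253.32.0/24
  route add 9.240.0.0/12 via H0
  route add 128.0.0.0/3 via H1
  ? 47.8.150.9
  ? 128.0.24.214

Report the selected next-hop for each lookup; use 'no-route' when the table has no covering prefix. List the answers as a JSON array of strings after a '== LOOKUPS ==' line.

Apply in order:
  add 157.118.119.160/32 -> H1 at depth 32
  add 157.118.118.0/23 -> H2 at depth 23
  add 157.112.0.0/12 -> H0 at depth 12
  add 0.0.0.0/0 -> H2 at depth 0
  ? 157.118.118.6  path d0:H2→d1:-→d2:-→d3:-→d4:-→d5:-→d6:-→d7:-→d8:-→d9:-→d10:-→d11:-→d12:H0→d13:-→d14:-→d15:-→d16:-→d17:-→d18:-→d19:-→d20:-→d21:-→d22:-→d23:H2  best=H2
  ? 157.118.118.3  path d0:H2→d1:-→d2:-→d3:-→d4:-→d5:-→d6:-→d7:-→d8:-→d9:-→d10:-→d11:-→d12:H0→d13:-→d14:-→d15:-→d16:-→d17:-→d18:-→d19:-→d20:-→d21:-→d22:-→d23:H2  best=H2
  ? 24.64.98.144  path d0:H2  best=H2
  add 47.132.0.0/14 -> H2 at depth 14
  ? 157.118.118.86  path d0:H2→d1:-→d2:-→d3:-→d4:-→d5:-→d6:-→d7:-→d8:-→d9:-→d10:-→d11:-→d12:H0→d13:-→d14:-→d15:-→d16:-→d17:-→d18:-→d19:-→d20:-→d21:-→d22:-→d23:H2  best=H2
  ? 197.147.45.226  path d0:H2→d1:-  best=H2
  add 9.253.32.0/24 -> H0 at depth 24
  add 157.118.119.160/32 -> H1 at depth 32
  del 157.118.118.0/23 (clear depth 23)
  del 0.0.0.0/0 (clear depth 0)
  add 128.0.0.0/2 -> H1 at depth 2
  del 157.118.119.160/32 (clear depth 32)
  add 9.253.32.0/24 -> H1 at depth 24
  add 157.96.0.0/11 -> H2 at depth 11
  ? 47.132.0.24  path d0:-→d1:-→d2:-→d3:-→d4:-→d5:-→d6:-→d7:-→d8:-→d9:-→d10:-→d11:-→d12:-→d13:-→d14:H2  best=H2
  ? 157.112.0.105  path d0:-→d1:-→d2:H1→d3:-→d4:-→d5:-→d6:-→d7:-→d8:-→d9:-→d10:-→d11:H2→d12:H0→d13:-  best=H0
  ? 157.112.229.246  path d0:-→d1:-→d2:H1→d3:-→d4:-→d5:-→d6:-→d7:-→d8:-→d9:-→d10:-→d11:H2→d12:H0→d13:-  best=H0
  ? 157.122.158.191  path d0:-→d1:-→d2:H1→d3:-→d4:-→d5:-→d6:-→d7:-→d8:-→d9:-→d10:-→d11:H2→d12:H0  best=H0
  add 0.0.0.0/0 -> H2 at depth 0
  del 0.0.0.0/0 (clear depth 0)
  add 128.0.0.0/3 -> H2 at depth 3
  add 47.0.0.0/8 -> H1 at depth 8
  ? 128.9.48.247  path d0:-→d1:-→d2:H1→d3:H2  best=H2
  ? 203.154.128.19  path d0:-→d1:-  best=no-route
  del 157.112.0.0/12 (clear depth 12)
  add 9.253.32.0/24 -> H1 at depth 24
  del 9.253.32.0/24 (clear depth 24)
  add 9.240.0.0/12 -> H0 at depth 12
  add 128.0.0.0/3 -> H1 at depth 3
  ? 47.8.150.9  path d0:-→d1:-→d2:-→d3:-→d4:-→d5:-→d6:-→d7:-→d8:H1  best=H1
  ? 128.0.24.214  path d0:-→d1:-→d2:H1→d3:H1  best=H1

== LOOKUPS ==
["H2","H2","H2","H2","H2","H2","H0","H0","H0","H2","no-route","H1","H1"]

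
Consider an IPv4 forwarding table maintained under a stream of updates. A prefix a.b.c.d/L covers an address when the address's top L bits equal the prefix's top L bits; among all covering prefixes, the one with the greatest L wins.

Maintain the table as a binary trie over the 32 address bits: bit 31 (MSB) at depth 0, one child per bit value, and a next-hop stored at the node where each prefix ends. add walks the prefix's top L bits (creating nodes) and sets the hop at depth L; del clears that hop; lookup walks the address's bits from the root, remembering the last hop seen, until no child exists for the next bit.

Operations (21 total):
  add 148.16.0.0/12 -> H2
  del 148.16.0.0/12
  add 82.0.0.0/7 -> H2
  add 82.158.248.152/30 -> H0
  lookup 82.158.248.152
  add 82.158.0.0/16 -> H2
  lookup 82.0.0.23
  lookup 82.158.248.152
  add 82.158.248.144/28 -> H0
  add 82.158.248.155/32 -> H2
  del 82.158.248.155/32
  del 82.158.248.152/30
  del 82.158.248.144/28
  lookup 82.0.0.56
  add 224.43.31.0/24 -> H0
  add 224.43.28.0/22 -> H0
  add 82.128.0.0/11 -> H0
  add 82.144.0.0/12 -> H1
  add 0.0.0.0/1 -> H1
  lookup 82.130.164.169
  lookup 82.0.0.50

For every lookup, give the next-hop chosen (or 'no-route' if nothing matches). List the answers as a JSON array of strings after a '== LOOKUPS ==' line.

Trace:
  + 148.16.0.0/12 (H2) depth=12
  - 148.16.0.0/12 clear@12
  + 82.0.0.0/7 (H2) depth=7
  + 82.158.248.152/30 (H0) depth=30
  Q 82.158.248.152: descend 010100101001111011111000100110 ; hops seen [H2,H0] ; pick H0
  + 82.158.0.0/16 (H2) depth=16
  Q 82.0.0.23: descend 01010010 ; hops seen [H2] ; pick H2
  Q 82.158.248.152: descend 010100101001111011111000100110 ; hops seen [H2,H2,H0] ; pick H0
  + 82.158.248.144/28 (H0) depth=28
  + 82.158.248.155/32 (H2) depth=32
  - 82.158.248.155/32 clear@32
  - 82.158.248.152/30 clear@30
  - 82.158.248.144/28 clear@28
  Q 82.0.0.56: descend 01010010 ; hops seen [H2] ; pick H2
  + 224.43.31.0/24 (H0) depth=24
  + 224.43.28.0/22 (H0) depth=22
  + 82.128.0.0/11 (H0) depth=11
  + 82.144.0.0/12 (H1) depth=12
  + 0.0.0.0/1 (H1) depth=1
  Q 82.130.164.169: descend 01010010100 ; hops seen [H1,H2,H0] ; pick H0
  Q 82.0.0.50: descend 01010010 ; hops seen [H1,H2] ; pick H2

== LOOKUPS ==
["H0","H2","H0","H2","H0","H2"]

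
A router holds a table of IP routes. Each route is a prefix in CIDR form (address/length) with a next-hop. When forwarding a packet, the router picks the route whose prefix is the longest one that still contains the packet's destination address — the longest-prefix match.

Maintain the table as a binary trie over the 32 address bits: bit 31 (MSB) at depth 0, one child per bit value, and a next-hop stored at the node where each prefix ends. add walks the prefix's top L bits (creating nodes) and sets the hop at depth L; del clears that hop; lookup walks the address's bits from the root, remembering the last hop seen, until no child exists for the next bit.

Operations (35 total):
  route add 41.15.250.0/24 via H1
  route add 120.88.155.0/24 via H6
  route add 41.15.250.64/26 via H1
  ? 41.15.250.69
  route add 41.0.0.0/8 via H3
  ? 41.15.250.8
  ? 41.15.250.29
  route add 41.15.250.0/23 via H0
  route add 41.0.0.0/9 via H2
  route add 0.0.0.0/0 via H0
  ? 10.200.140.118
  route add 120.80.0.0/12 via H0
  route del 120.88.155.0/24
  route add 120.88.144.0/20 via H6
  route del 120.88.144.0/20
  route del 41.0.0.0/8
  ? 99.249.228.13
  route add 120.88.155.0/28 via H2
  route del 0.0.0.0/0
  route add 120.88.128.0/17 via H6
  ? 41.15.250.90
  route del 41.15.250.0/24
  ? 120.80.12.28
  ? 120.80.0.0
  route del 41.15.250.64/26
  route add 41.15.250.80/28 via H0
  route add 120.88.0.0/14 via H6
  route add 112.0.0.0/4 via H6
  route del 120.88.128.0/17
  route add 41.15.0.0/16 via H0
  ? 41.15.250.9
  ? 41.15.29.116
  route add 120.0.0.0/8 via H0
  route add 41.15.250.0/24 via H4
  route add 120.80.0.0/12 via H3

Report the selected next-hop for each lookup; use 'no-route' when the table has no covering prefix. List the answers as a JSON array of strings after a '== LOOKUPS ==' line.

Apply in order:
  add 41.15.250.0/24 -> H1 at depth 24
  add 120.88.155.0/24 -> H6 at depth 24
  add 41.15.250.64/26 -> H1 at depth 26
  Q 41.15.250.69: descend 00101001000011111111101001 ; hops seen [H1,H1] ; pick H1
  add 41.0.0.0/8 -> H3 at depth 8
  Q 41.15.250.8: descend 0010100100001111111110100 ; hops seen [H3,H1] ; pick H1
  Q 41.15.250.29: descend 0010100100001111111110100 ; hops seen [H3,H1] ; pick H1
  add 41.15.250.0/23 -> H0 at depth 23
  add 41.0.0.0/9 -> H2 at depth 9
  add 0.0.0.0/0 -> H0 at depth 0
  Q 10.200.140.118: descend 00 ; hops seen [H0] ; pick H0
  add 120.80.0.0/12 -> H0 at depth 12
  - 120.88.155.0/24 clear@24
  add 120.88.144.0/20 -> H6 at depth 20
  - 120.88.144.0/20 clear@20
  - 41.0.0.0/8 clear@8
  Q 99.249.228.13: descend 011 ; hops seen [H0] ; pick H0
  add 120.88.155.0/28 -> H2 at depth 28
  - 0.0.0.0/0 clear@0
  add 120.88.128.0/17 -> H6 at depth 17
  Q 41.15.250.90: descend 00101001000011111111101001 ; hops seen [H2,H0,H1,H1] ; pick H1
  - 41.15.250.0/24 clear@24
  Q 120.80.12.28: descend 011110000101 ; hops seen [H0] ; pick H0
  Q 120.80.0.0: descend 011110000101 ; hops seen [H0] ; pick H0
  - 41.15.250.64/26 clear@26
  add 41.15.250.80/28 -> H0 at depth 28
  add 120.88.0.0/14 -> H6 at depth 14
  add 112.0.0.0/4 -> H6 at depth 4
  - 120.88.128.0/17 clear@17
  add 41.15.0.0/16 -> H0 at depth 16
  Q 41.15.250.9: descend 0010100100001111111110100 ; hops seen [H2,H0,H0] ; pick H0
  Q 41.15.29.116: descend 0010100100001111 ; hops seen [H2,H0] ; pick H0
  add 120.0.0.0/8 -> H0 at depth 8
  add 41.15.250.0/24 -> H4 at depth 24
  add 120.80.0.0/12 -> H3 at depth 12

== LOOKUPS ==
["H1","H1","H1","H0","H0","H1","H0","H0","H0","H0"]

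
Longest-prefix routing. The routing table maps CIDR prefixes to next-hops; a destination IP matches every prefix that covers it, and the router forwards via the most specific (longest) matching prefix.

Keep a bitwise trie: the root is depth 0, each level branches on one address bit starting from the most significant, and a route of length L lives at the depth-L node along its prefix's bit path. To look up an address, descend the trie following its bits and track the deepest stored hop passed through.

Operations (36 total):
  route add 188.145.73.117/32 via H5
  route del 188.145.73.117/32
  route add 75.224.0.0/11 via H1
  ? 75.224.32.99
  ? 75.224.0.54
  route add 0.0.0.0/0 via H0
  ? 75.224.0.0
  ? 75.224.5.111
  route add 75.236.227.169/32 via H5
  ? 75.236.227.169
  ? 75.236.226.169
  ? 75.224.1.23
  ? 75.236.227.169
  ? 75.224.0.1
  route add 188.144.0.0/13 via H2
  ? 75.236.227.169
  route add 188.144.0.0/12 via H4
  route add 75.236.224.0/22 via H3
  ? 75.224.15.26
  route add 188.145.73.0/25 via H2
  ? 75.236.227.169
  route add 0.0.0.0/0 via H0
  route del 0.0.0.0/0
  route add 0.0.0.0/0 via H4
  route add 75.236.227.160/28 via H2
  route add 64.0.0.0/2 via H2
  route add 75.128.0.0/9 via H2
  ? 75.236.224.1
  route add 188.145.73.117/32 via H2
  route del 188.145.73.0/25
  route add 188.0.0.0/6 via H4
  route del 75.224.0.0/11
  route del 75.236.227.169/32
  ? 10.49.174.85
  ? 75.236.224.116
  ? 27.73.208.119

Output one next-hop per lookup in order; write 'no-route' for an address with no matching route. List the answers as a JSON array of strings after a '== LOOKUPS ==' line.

Process each operation:
  add 188.145.73.117/32 -> H5 at depth 32
  - 188.145.73.117/32 clear@32
  add 75.224.0.0/11 -> H1 at depth 11
  ? 75.224.32.99  path d0:-→d1:-→d2:-→d3:-→d4:-→d5:-→d6:-→d7:-→d8:-→d9:-→d10:-→d11:H1  best=H1
  ? 75.224.0.54  path d0:-→d1:-→d2:-→d3:-→d4:-→d5:-→d6:-→d7:-→d8:-→d9:-→d10:-→d11:H1  best=H1
  add 0.0.0.0/0 -> H0 at depth 0
  ? 75.224.0.0  path d0:H0→d1:-→d2:-→d3:-→d4:-→d5:-→d6:-→d7:-→d8:-→d9:-→d10:-→d11:H1  best=H1
  ? 75.224.5.111  path d0:H0→d1:-→d2:-→d3:-→d4:-→d5:-→d6:-→d7:-→d8:-→d9:-→d10:-→d11:H1  best=H1
  add 75.236.227.169/32 -> H5 at depth 32
  ? 75.236.227.169  path d0:H0→d1:-→d2:-→d3:-→d4:-→d5:-→d6:-→d7:-→d8:-→d9:-→d10:-→d11:H1→d12:-→d13:-→d14:-→d15:-→d16:-→d17:-→d18:-→d19:-→d20:-→d21:-→d22:-→d23:-→d24:-→d25:-→d26:-→d27:-→d28:-→d29:-→d30:-→d31:-→d32:H5  best=H5
  ? 75.236.226.169  path d0:H0→d1:-→d2:-→d3:-→d4:-→d5:-→d6:-→d7:-→d8:-→d9:-→d10:-→d11:H1→d12:-→d13:-→d14:-→d15:-→d16:-→d17:-→d18:-→d19:-→d20:-→d21:-→d22:-→d23:-  best=H1
  ? 75.224.1.23  path d0:H0→d1:-→d2:-→d3:-→d4:-→d5:-→d6:-→d7:-→d8:-→d9:-→d10:-→d11:H1→d12:-  best=H1
  ? 75.236.227.169  path d0:H0→d1:-→d2:-→d3:-→d4:-→d5:-→d6:-→d7:-→d8:-→d9:-→d10:-→d11:H1→d12:-→d13:-→d14:-→d15:-→d16:-→d17:-→d18:-→d19:-→d20:-→d21:-→d22:-→d23:-→d24:-→d25:-→d26:-→d27:-→d28:-→d29:-→d30:-→d31:-→d32:H5  best=H5
  ? 75.224.0.1  path d0:H0→d1:-→d2:-→d3:-→d4:-→d5:-→d6:-→d7:-→d8:-→d9:-→d10:-→d11:H1→d12:-  best=H1
  add 188.144.0.0/13 -> H2 at depth 13
  ? 75.236.227.169  path d0:H0→d1:-→d2:-→d3:-→d4:-→d5:-→d6:-→d7:-→d8:-→d9:-→d10:-→d11:H1→d12:-→d13:-→d14:-→d15:-→d16:-→d17:-→d18:-→d19:-→d20:-→d21:-→d22:-→d23:-→d24:-→d25:-→d26:-→d27:-→d28:-→d29:-→d30:-→d31:-→d32:H5  best=H5
  add 188.144.0.0/12 -> H4 at depth 12
  add 75.236.224.0/22 -> H3 at depth 22
  ? 75.224.15.26  path d0:H0→d1:-→d2:-→d3:-→d4:-→d5:-→d6:-→d7:-→d8:-→d9:-→d10:-→d11:H1→d12:-  best=H1
  add 188.145.73.0/25 -> H2 at depth 25
  ? 75.236.227.169  path d0:H0→d1:-→d2:-→d3:-→d4:-→d5:-→d6:-→d7:-→d8:-→d9:-→d10:-→d11:H1→d12:-→d13:-→d14:-→d15:-→d16:-→d17:-→d18:-→d19:-→d20:-→d21:-→d22:H3→d23:-→d24:-→d25:-→d26:-→d27:-→d28:-→d29:-→d30:-→d31:-→d32:H5  best=H5
  add 0.0.0.0/0 -> H0 at depth 0
  - 0.0.0.0/0 clear@0
  add 0.0.0.0/0 -> H4 at depth 0
  add 75.236.227.160/28 -> H2 at depth 28
  add 64.0.0.0/2 -> H2 at depth 2
  add 75.128.0.0/9 -> H2 at depth 9
  ? 75.236.224.1  path d0:H4→d1:-→d2:H2→d3:-→d4:-→d5:-→d6:-→d7:-→d8:-→d9:H2→d10:-→d11:H1→d12:-→d13:-→d14:-→d15:-→d16:-→d17:-→d18:-→d19:-→d20:-→d21:-→d22:H3  best=H3
  add 188.145.73.117/32 -> H2 at depth 32
  - 188.145.73.0/25 clear@25
  add 188.0.0.0/6 -> H4 at depth 6
  - 75.224.0.0/11 clear@11
  - 75.236.227.169/32 clear@32
  ? 10.49.174.85  path d0:H4→d1:-  best=H4
  ? 75.236.224.116  path d0:H4→d1:-→d2:H2→d3:-→d4:-→d5:-→d6:-→d7:-→d8:-→d9:H2→d10:-→d11:-→d12:-→d13:-→d14:-→d15:-→d16:-→d17:-→d18:-→d19:-→d20:-→d21:-→d22:H3  best=H3
  ? 27.73.208.119  path d0:H4→d1:-  best=H4

== LOOKUPS ==
["H1","H1","H1","H1","H5","H1","H1","H5","H1","H5","H1","H5","H3","H4","H3","H4"]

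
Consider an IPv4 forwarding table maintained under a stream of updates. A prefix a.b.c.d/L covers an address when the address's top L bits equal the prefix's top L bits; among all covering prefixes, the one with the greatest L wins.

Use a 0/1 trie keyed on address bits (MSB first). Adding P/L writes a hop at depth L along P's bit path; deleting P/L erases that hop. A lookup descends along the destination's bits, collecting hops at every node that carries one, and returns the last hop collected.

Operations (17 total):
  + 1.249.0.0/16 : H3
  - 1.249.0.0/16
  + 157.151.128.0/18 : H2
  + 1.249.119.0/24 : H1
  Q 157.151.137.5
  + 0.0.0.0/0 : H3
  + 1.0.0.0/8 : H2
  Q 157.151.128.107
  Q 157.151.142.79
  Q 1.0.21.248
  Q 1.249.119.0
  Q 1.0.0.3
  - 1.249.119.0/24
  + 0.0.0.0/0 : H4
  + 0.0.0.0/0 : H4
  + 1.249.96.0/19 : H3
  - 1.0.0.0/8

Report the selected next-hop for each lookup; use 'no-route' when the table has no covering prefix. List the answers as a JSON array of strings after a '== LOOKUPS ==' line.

Process each operation:
  + 1.249.0.0/16 (H3) depth=16
  del 1.249.0.0/16 (clear depth 16)
  + 157.151.128.0/18 (H2) depth=18
  + 1.249.119.0/24 (H1) depth=24
  ? 157.151.137.5  path d0:-→d1:-→d2:-→d3:-→d4:-→d5:-→d6:-→d7:-→d8:-→d9:-→d10:-→d11:-→d12:-→d13:-→d14:-→d15:-→d16:-→d17:-→d18:H2  best=H2
  + 0.0.0.0/0 (H3) depth=0
  + 1.0.0.0/8 (H2) depth=8
  ? 157.151.128.107  path d0:H3→d1:-→d2:-→d3:-→d4:-→d5:-→d6:-→d7:-→d8:-→d9:-→d10:-→d11:-→d12:-→d13:-→d14:-→d15:-→d16:-→d17:-→d18:H2  best=H2
  ? 157.151.142.79  path d0:H3→d1:-→d2:-→d3:-→d4:-→d5:-→d6:-→d7:-→d8:-→d9:-→d10:-→d11:-→d12:-→d13:-→d14:-→d15:-→d16:-→d17:-→d18:H2  best=H2
  ? 1.0.21.248  path d0:H3→d1:-→d2:-→d3:-→d4:-→d5:-→d6:-→d7:-→d8:H2  best=H2
  ? 1.249.119.0  path d0:H3→d1:-→d2:-→d3:-→d4:-→d5:-→d6:-→d7:-→d8:H2→d9:-→d10:-→d11:-→d12:-→d13:-→d14:-→d15:-→d16:-→d17:-→d18:-→d19:-→d20:-→d21:-→d22:-→d23:-→d24:H1  best=H1
  ? 1.0.0.3  path d0:H3→d1:-→d2:-→d3:-→d4:-→d5:-→d6:-→d7:-→d8:H2  best=H2
  del 1.249.119.0/24 (clear depth 24)
  + 0.0.0.0/0 (H4) depth=0
  + 0.0.0.0/0 (H4) depth=0
  + 1.249.96.0/19 (H3) depth=19
  del 1.0.0.0/8 (clear depth 8)

== LOOKUPS ==
["H2","H2","H2","H2","H1","H2"]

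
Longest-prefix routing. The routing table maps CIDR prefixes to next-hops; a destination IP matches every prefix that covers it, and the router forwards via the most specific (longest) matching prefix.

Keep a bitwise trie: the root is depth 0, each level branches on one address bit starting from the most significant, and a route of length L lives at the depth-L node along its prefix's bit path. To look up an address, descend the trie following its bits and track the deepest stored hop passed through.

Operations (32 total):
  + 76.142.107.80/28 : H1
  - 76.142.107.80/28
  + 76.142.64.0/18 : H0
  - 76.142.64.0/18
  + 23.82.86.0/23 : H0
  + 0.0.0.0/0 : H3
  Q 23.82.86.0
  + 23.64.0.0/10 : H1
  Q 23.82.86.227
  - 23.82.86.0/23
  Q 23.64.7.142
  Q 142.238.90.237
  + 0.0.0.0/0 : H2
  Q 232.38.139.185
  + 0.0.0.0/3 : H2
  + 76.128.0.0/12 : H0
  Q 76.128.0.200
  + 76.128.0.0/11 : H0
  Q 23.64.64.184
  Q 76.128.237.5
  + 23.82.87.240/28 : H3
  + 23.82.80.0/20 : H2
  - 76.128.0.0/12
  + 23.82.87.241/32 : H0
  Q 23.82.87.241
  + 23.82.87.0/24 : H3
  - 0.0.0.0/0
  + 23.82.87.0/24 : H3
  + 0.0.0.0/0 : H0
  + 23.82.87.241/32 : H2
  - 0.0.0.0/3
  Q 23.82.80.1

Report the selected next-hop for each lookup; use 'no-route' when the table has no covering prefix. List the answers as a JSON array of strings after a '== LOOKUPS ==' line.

Trace:
  + 76.142.107.80/28 (H1) depth=28
  - 76.142.107.80/28 clear@28
  + 76.142.64.0/18 (H0) depth=18
  - 76.142.64.0/18 clear@18
  + 23.82.86.0/23 (H0) depth=23
  + 0.0.0.0/0 (H3) depth=0
  lookup 23.82.86.0: bits 00010111010100100101011 walk d0:H3→d1:-→d2:-→d3:-→d4:-→d5:-→d6:-→d7:-→d8:-→d9:-→d10:-→d11:-→d12:-→d13:-→d14:-→d15:-→d16:-→d17:-→d18:-→d19:-→d20:-→d21:-→d22:-→d23:H0 -> H0
  + 23.64.0.0/10 (H1) depth=10
  lookup 23.82.86.227: bits 00010111010100100101011 walk d0:H3→d1:-→d2:-→d3:-→d4:-→d5:-→d6:-→d7:-→d8:-→d9:-→d10:H1→d11:-→d12:-→d13:-→d14:-→d15:-→d16:-→d17:-→d18:-→d19:-→d20:-→d21:-→d22:-→d23:H0 -> H0
  - 23.82.86.0/23 clear@23
  lookup 23.64.7.142: bits 00010111010 walk d0:H3→d1:-→d2:-→d3:-→d4:-→d5:-→d6:-→d7:-→d8:-→d9:-→d10:H1→d11:- -> H1
  lookup 142.238.90.237: bits ε walk d0:H3 -> H3
  + 0.0.0.0/0 (H2) depth=0
  lookup 232.38.139.185: bits ε walk d0:H2 -> H2
  + 0.0.0.0/3 (H2) depth=3
  + 76.128.0.0/12 (H0) depth=12
  lookup 76.128.0.200: bits 010011001000 walk d0:H2→d1:-→d2:-→d3:-→d4:-→d5:-→d6:-→d7:-→d8:-→d9:-→d10:-→d11:-→d12:H0 -> H0
  + 76.128.0.0/11 (H0) depth=11
  lookup 23.64.64.184: bits 00010111010 walk d0:H2→d1:-→d2:-→d3:H2→d4:-→d5:-→d6:-→d7:-→d8:-→d9:-→d10:H1→d11:- -> H1
  lookup 76.128.237.5: bits 010011001000 walk d0:H2→d1:-→d2:-→d3:-→d4:-→d5:-→d6:-→d7:-→d8:-→d9:-→d10:-→d11:H0→d12:H0 -> H0
  + 23.82.87.240/28 (H3) depth=28
  + 23.82.80.0/20 (H2) depth=20
  - 76.128.0.0/12 clear@12
  + 23.82.87.241/32 (H0) depth=32
  lookup 23.82.87.241: bits 00010111010100100101011111110001 walk d0:H2→d1:-→d2:-→d3:H2→d4:-→d5:-→d6:-→d7:-→d8:-→d9:-→d10:H1→d11:-→d12:-→d13:-→d14:-→d15:-→d16:-→d17:-→d18:-→d19:-→d20:H2→d21:-→d22:-→d23:-→d24:-→d25:-→d26:-→d27:-→d28:H3→d29:-→d30:-→d31:-→d32:H0 -> H0
  + 23.82.87.0/24 (H3) depth=24
  - 0.0.0.0/0 clear@0
  + 23.82.87.0/24 (H3) depth=24
  + 0.0.0.0/0 (H0) depth=0
  + 23.82.87.241/32 (H2) depth=32
  - 0.0.0.0/3 clear@3
  lookup 23.82.80.1: bits 000101110101001001010 walk d0:H0→d1:-→d2:-→d3:-→d4:-→d5:-→d6:-→d7:-→d8:-→d9:-→d10:H1→d11:-→d12:-→d13:-→d14:-→d15:-→d16:-→d17:-→d18:-→d19:-→d20:H2→d21:- -> H2

== LOOKUPS ==
["H0","H0","H1","H3","H2","H0","H1","H0","H0","H2"]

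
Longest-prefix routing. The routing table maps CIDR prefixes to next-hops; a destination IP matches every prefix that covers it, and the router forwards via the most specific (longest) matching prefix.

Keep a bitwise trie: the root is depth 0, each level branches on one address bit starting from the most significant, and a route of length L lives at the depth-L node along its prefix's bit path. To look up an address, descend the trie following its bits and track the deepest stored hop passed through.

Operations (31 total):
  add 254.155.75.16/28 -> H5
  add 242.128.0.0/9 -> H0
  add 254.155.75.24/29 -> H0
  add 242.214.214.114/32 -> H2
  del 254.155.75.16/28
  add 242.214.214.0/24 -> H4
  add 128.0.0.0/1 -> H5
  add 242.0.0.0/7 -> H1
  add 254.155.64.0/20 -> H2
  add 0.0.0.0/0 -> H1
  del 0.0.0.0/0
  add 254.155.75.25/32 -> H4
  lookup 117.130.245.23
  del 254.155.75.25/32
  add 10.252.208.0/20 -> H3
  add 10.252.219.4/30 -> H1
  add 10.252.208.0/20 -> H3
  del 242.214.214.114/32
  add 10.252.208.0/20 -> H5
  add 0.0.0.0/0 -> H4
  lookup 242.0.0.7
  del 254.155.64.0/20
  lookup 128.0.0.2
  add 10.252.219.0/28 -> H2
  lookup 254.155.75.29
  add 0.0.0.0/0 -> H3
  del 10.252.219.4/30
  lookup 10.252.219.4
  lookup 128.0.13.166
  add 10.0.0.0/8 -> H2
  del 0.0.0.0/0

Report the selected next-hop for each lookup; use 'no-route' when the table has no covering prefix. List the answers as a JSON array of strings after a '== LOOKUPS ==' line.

Trace:
  add 254.155.75.16/28 -> H5 at depth 28
  add 242.128.0.0/9 -> H0 at depth 9
  add 254.155.75.24/29 -> H0 at depth 29
  add 242.214.214.114/32 -> H2 at depth 32
  - 254.155.75.16/28 clear@28
  add 242.214.214.0/24 -> H4 at depth 24
  add 128.0.0.0/1 -> H5 at depth 1
  add 242.0.0.0/7 -> H1 at depth 7
  add 254.155.64.0/20 -> H2 at depth 20
  add 0.0.0.0/0 -> H1 at depth 0
  - 0.0.0.0/0 clear@0
  add 254.155.75.25/32 -> H4 at depth 32
  ? 117.130.245.23  path d0:-  best=no-route
  - 254.155.75.25/32 clear@32
  add 10.252.208.0/20 -> H3 at depth 20
  add 10.252.219.4/30 -> H1 at depth 30
  add 10.252.208.0/20 -> H3 at depth 20
  - 242.214.214.114/32 clear@32
  add 10.252.208.0/20 -> H5 at depth 20
  add 0.0.0.0/0 -> H4 at depth 0
  ? 242.0.0.7  path d0:H4→d1:H5→d2:-→d3:-→d4:-→d5:-→d6:-→d7:H1→d8:-  best=H1
  - 254.155.64.0/20 clear@20
  ? 128.0.0.2  path d0:H4→d1:H5  best=H5
  add 10.252.219.0/28 -> H2 at depth 28
  ? 254.155.75.29  path d0:H4→d1:H5→d2:-→d3:-→d4:-→d5:-→d6:-→d7:-→d8:-→d9:-→d10:-→d11:-→d12:-→d13:-→d14:-→d15:-→d16:-→d17:-→d18:-→d19:-→d20:-→d21:-→d22:-→d23:-→d24:-→d25:-→d26:-→d27:-→d28:-→d29:H0  best=H0
  add 0.0.0.0/0 -> H3 at depth 0
  - 10.252.219.4/30 clear@30
  ? 10.252.219.4  path d0:H3→d1:-→d2:-→d3:-→d4:-→d5:-→d6:-→d7:-→d8:-→d9:-→d10:-→d11:-→d12:-→d13:-→d14:-→d15:-→d16:-→d17:-→d18:-→d19:-→d20:H5→d21:-→d22:-→d23:-→d24:-→d25:-→d26:-→d27:-→d28:H2→d29:-→d30:-  best=H2
  ? 128.0.13.166  path d0:H3→d1:H5  best=H5
  add 10.0.0.0/8 -> H2 at depth 8
  - 0.0.0.0/0 clear@0

== LOOKUPS ==
["no-route","H1","H5","H0","H2","H5"]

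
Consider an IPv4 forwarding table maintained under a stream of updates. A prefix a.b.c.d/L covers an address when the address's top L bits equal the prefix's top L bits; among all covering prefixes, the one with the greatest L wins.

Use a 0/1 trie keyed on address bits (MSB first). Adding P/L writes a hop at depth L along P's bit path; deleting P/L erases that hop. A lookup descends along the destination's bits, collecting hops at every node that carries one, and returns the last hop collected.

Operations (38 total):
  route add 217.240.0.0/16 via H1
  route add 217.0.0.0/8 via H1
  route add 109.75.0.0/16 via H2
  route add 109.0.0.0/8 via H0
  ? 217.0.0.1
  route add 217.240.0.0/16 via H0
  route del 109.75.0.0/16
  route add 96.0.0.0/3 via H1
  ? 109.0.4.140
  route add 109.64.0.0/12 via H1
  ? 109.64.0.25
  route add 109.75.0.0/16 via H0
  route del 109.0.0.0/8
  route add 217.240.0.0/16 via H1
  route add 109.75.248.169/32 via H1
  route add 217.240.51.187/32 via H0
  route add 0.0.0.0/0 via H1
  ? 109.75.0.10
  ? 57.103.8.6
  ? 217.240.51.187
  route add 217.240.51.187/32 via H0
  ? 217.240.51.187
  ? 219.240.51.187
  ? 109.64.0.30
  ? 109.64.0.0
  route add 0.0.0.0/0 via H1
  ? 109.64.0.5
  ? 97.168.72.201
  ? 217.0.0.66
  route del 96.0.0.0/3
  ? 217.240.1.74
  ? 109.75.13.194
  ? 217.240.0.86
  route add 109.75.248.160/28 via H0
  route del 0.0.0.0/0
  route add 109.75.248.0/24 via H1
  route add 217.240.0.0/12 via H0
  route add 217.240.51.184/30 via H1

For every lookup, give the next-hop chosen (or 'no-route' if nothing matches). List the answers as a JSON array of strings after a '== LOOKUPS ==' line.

Process each operation:
  add 217.240.0.0/16 -> H1 at depth 16
  add 217.0.0.0/8 -> H1 at depth 8
  add 109.75.0.0/16 -> H2 at depth 16
  add 109.0.0.0/8 -> H0 at depth 8
  lookup 217.0.0.1: bits 11011001 walk d0:-→d1:-→d2:-→d3:-→d4:-→d5:-→d6:-→d7:-→d8:H1 -> H1
  add 217.240.0.0/16 -> H0 at depth 16
  del 109.75.0.0/16 (clear depth 16)
  add 96.0.0.0/3 -> H1 at depth 3
  lookup 109.0.4.140: bits 011011010 walk d0:-→d1:-→d2:-→d3:H1→d4:-→d5:-→d6:-→d7:-→d8:H0→d9:- -> H0
  add 109.64.0.0/12 -> H1 at depth 12
  lookup 109.64.0.25: bits 011011010100 walk d0:-→d1:-→d2:-→d3:H1→d4:-→d5:-→d6:-→d7:-→d8:H0→d9:-→d10:-→d11:-→d12:H1 -> H1
  add 109.75.0.0/16 -> H0 at depth 16
  del 109.0.0.0/8 (clear depth 8)
  add 217.240.0.0/16 -> H1 at depth 16
  add 109.75.248.169/32 -> H1 at depth 32
  add 217.240.51.187/32 -> H0 at depth 32
  add 0.0.0.0/0 -> H1 at depth 0
  lookup 109.75.0.10: bits 0110110101001011 walk d0:H1→d1:-→d2:-→d3:H1→d4:-→d5:-→d6:-→d7:-→d8:-→d9:-→d10:-→d11:-→d12:H1→d13:-→d14:-→d15:-→d16:H0 -> H0
  lookup 57.103.8.6: bits 0 walk d0:H1→d1:- -> H1
  lookup 217.240.51.187: bits 11011001111100000011001110111011 walk d0:H1→d1:-→d2:-→d3:-→d4:-→d5:-→d6:-→d7:-→d8:H1→d9:-→d10:-→d11:-→d12:-→d13:-→d14:-→d15:-→d16:H1→d17:-→d18:-→d19:-→d20:-→d21:-→d22:-→d23:-→d24:-→d25:-→d26:-→d27:-→d28:-→d29:-→d30:-→d31:-→d32:H0 -> H0
  add 217.240.51.187/32 -> H0 at depth 32
  lookup 217.240.51.187: bits 11011001111100000011001110111011 walk d0:H1→d1:-→d2:-→d3:-→d4:-→d5:-→d6:-→d7:-→d8:H1→d9:-→d10:-→d11:-→d12:-→d13:-→d14:-→d15:-→d16:H1→d17:-→d18:-→d19:-→d20:-→d21:-→d22:-→d23:-→d24:-→d25:-→d26:-→d27:-→d28:-→d29:-→d30:-→d31:-→d32:H0 -> H0
  lookup 219.240.51.187: bits 110110 walk d0:H1→d1:-→d2:-→d3:-→d4:-→d5:-→d6:- -> H1
  lookup 109.64.0.30: bits 011011010100 walk d0:H1→d1:-→d2:-→d3:H1→d4:-→d5:-→d6:-→d7:-→d8:-→d9:-→d10:-→d11:-→d12:H1 -> H1
  lookup 109.64.0.0: bits 011011010100 walk d0:H1→d1:-→d2:-→d3:H1→d4:-→d5:-→d6:-→d7:-→d8:-→d9:-→d10:-→d11:-→d12:H1 -> H1
  add 0.0.0.0/0 -> H1 at depth 0
  lookup 109.64.0.5: bits 011011010100 walk d0:H1→d1:-→d2:-→d3:H1→d4:-→d5:-→d6:-→d7:-→d8:-→d9:-→d10:-→d11:-→d12:H1 -> H1
  lookup 97.168.72.201: bits 0110 walk d0:H1→d1:-→d2:-→d3:H1→d4:- -> H1
  lookup 217.0.0.66: bits 11011001 walk d0:H1→d1:-→d2:-→d3:-→d4:-→d5:-→d6:-→d7:-→d8:H1 -> H1
  del 96.0.0.0/3 (clear depth 3)
  lookup 217.240.1.74: bits 110110011111000000 walk d0:H1→d1:-→d2:-→d3:-→d4:-→d5:-→d6:-→d7:-→d8:H1→d9:-→d10:-→d11:-→d12:-→d13:-→d14:-→d15:-→d16:H1→d17:-→d18:- -> H1
  lookup 109.75.13.194: bits 0110110101001011 walk d0:H1→d1:-→d2:-→d3:-→d4:-→d5:-→d6:-→d7:-→d8:-→d9:-→d10:-→d11:-→d12:H1→d13:-→d14:-→d15:-→d16:H0 -> H0
  lookup 217.240.0.86: bits 110110011111000000 walk d0:H1→d1:-→d2:-→d3:-→d4:-→d5:-→d6:-→d7:-→d8:H1→d9:-→d10:-→d11:-→d12:-→d13:-→d14:-→d15:-→d16:H1→d17:-→d18:- -> H1
  add 109.75.248.160/28 -> H0 at depth 28
  del 0.0.0.0/0 (clear depth 0)
  add 109.75.248.0/24 -> H1 at depth 24
  add 217.240.0.0/12 -> H0 at depth 12
  add 217.240.51.184/30 -> H1 at depth 30

== LOOKUPS ==
["H1","H0","H1","H0","H1","H0","H0","H1","H1","H1","H1","H1","H1","H1","H0","H1"]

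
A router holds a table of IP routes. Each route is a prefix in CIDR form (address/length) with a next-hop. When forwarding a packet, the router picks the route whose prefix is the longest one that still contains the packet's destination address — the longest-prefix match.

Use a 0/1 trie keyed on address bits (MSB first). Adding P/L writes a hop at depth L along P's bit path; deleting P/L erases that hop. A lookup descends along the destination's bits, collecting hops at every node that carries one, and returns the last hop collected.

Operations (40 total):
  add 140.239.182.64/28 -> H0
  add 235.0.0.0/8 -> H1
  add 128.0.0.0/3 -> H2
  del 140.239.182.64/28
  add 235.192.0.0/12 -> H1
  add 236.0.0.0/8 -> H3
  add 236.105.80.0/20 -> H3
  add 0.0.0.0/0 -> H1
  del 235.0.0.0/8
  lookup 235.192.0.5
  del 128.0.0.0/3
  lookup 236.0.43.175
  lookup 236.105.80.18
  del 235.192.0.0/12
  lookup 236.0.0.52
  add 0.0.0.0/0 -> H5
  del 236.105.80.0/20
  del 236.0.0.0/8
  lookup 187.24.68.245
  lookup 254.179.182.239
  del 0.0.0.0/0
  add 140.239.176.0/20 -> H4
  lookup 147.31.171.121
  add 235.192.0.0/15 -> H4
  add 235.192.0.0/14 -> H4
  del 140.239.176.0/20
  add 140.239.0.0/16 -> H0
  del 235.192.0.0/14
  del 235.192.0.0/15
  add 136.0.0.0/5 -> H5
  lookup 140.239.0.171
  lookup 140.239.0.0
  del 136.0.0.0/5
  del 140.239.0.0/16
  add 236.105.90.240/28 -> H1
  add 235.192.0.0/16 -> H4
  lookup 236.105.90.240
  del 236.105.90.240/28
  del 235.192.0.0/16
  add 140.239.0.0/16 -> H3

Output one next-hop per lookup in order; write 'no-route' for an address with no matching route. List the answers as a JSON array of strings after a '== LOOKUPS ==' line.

Trace:
  + 140.239.182.64/28 (H0) depth=28
  + 235.0.0.0/8 (H1) depth=8
  + 128.0.0.0/3 (H2) depth=3
  del 140.239.182.64/28 (clear depth 28)
  + 235.192.0.0/12 (H1) depth=12
  + 236.0.0.0/8 (H3) depth=8
  + 236.105.80.0/20 (H3) depth=20
  + 0.0.0.0/0 (H1) depth=0
  del 235.0.0.0/8 (clear depth 8)
  ? 235.192.0.5  path d0:H1→d1:-→d2:-→d3:-→d4:-→d5:-→d6:-→d7:-→d8:-→d9:-→d10:-→d11:-→d12:H1  best=H1
  del 128.0.0.0/3 (clear depth 3)
  ? 236.0.43.175  path d0:H1→d1:-→d2:-→d3:-→d4:-→d5:-→d6:-→d7:-→d8:H3→d9:-  best=H3
  ? 236.105.80.18  path d0:H1→d1:-→d2:-→d3:-→d4:-→d5:-→d6:-→d7:-→d8:H3→d9:-→d10:-→d11:-→d12:-→d13:-→d14:-→d15:-→d16:-→d17:-→d18:-→d19:-→d20:H3  best=H3
  del 235.192.0.0/12 (clear depth 12)
  ? 236.0.0.52  path d0:H1→d1:-→d2:-→d3:-→d4:-→d5:-→d6:-→d7:-→d8:H3→d9:-  best=H3
  + 0.0.0.0/0 (H5) depth=0
  del 236.105.80.0/20 (clear depth 20)
  del 236.0.0.0/8 (clear depth 8)
  ? 187.24.68.245  path d0:H5→d1:-→d2:-  best=H5
  ? 254.179.182.239  path d0:H5→d1:-→d2:-→d3:-  best=H5
  del 0.0.0.0/0 (clear depth 0)
  + 140.239.176.0/20 (H4) depth=20
  ? 147.31.171.121  path d0:-→d1:-→d2:-→d3:-  best=no-route
  + 235.192.0.0/15 (H4) depth=15
  + 235.192.0.0/14 (H4) depth=14
  del 140.239.176.0/20 (clear depth 20)
  + 140.239.0.0/16 (H0) depth=16
  del 235.192.0.0/14 (clear depth 14)
  del 235.192.0.0/15 (clear depth 15)
  + 136.0.0.0/5 (H5) depth=5
  ? 140.239.0.171  path d0:-→d1:-→d2:-→d3:-→d4:-→d5:H5→d6:-→d7:-→d8:-→d9:-→d10:-→d11:-→d12:-→d13:-→d14:-→d15:-→d16:H0  best=H0
  ? 140.239.0.0  path d0:-→d1:-→d2:-→d3:-→d4:-→d5:H5→d6:-→d7:-→d8:-→d9:-→d10:-→d11:-→d12:-→d13:-→d14:-→d15:-→d16:H0  best=H0
  del 136.0.0.0/5 (clear depth 5)
  del 140.239.0.0/16 (clear depth 16)
  + 236.105.90.240/28 (H1) depth=28
  + 235.192.0.0/16 (H4) depth=16
  ? 236.105.90.240  path d0:-→d1:-→d2:-→d3:-→d4:-→d5:-→d6:-→d7:-→d8:-→d9:-→d10:-→d11:-→d12:-→d13:-→d14:-→d15:-→d16:-→d17:-→d18:-→d19:-→d20:-→d21:-→d22:-→d23:-→d24:-→d25:-→d26:-→d27:-→d28:H1  best=H1
  del 236.105.90.240/28 (clear depth 28)
  del 235.192.0.0/16 (clear depth 16)
  + 140.239.0.0/16 (H3) depth=16

== LOOKUPS ==
["H1","H3","H3","H3","H5","H5","no-route","H0","H0","H1"]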